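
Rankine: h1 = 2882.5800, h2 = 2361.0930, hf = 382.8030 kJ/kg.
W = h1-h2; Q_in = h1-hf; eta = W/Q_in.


W = 521.4870 kJ/kg
Q_in = 2499.7770 kJ/kg
eta = 0.2086 = 20.8613%

eta = 20.8613%


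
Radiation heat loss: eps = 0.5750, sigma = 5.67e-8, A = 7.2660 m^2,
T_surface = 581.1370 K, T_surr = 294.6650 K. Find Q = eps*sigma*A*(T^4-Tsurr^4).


T^4 = 1.1405e+11
Tsurr^4 = 7.5390e+09
Q = 0.5750 * 5.67e-8 * 7.2660 * 1.0652e+11 = 25232.5346 W

25232.5346 W


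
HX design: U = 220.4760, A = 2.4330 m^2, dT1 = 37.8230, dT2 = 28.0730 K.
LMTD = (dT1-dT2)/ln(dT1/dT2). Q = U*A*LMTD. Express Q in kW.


LMTD = 32.7061 K
Q = 220.4760 * 2.4330 * 32.7061 = 17544.1681 W = 17.5442 kW

17.5442 kW


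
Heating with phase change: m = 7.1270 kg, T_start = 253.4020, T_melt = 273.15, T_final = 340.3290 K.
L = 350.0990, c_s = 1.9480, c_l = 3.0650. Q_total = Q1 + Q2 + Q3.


Q1 (sensible, solid) = 7.1270 * 1.9480 * 19.7480 = 274.1693 kJ
Q2 (latent) = 7.1270 * 350.0990 = 2495.1556 kJ
Q3 (sensible, liquid) = 7.1270 * 3.0650 * 67.1790 = 1467.4752 kJ
Q_total = 4236.8001 kJ

4236.8001 kJ


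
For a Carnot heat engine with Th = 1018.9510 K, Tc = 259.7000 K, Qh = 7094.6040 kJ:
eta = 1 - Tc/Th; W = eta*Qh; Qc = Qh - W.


eta = 1 - 259.7000/1018.9510 = 0.7451
W = 0.7451 * 7094.6040 = 5286.4026 kJ
Qc = 7094.6040 - 5286.4026 = 1808.2014 kJ

eta = 74.5130%, W = 5286.4026 kJ, Qc = 1808.2014 kJ


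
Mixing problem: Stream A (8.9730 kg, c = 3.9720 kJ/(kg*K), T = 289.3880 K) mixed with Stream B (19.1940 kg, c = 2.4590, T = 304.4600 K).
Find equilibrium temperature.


num = 24683.9242
den = 82.8388
Tf = 297.9754 K

297.9754 K


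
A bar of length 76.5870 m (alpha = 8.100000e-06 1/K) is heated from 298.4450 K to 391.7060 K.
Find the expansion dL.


dT = 93.2610 K
dL = 8.100000e-06 * 76.5870 * 93.2610 = 0.057855 m
L_final = 76.644855 m

dL = 0.057855 m


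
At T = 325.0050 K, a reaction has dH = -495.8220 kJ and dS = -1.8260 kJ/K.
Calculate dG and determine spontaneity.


T*dS = 325.0050 * -1.8260 = -593.4591 kJ
dG = -495.8220 + 593.4591 = 97.6371 kJ (non-spontaneous)

dG = 97.6371 kJ, non-spontaneous


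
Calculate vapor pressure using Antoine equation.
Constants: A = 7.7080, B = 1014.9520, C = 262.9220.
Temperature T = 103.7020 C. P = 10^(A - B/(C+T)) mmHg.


C+T = 366.6240
B/(C+T) = 2.7684
log10(P) = 7.7080 - 2.7684 = 4.9396
P = 10^4.9396 = 87021.5777 mmHg

87021.5777 mmHg


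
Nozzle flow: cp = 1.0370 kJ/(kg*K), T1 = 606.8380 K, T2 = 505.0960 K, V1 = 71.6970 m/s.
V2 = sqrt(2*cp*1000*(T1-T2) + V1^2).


dT = 101.7420 K
2*cp*1000*dT = 211012.9080
V1^2 = 5140.4598
V2 = sqrt(216153.3678) = 464.9230 m/s

464.9230 m/s


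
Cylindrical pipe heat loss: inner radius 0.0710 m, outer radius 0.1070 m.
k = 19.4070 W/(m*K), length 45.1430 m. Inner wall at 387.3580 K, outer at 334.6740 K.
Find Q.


dT = 52.6840 K
ln(ro/ri) = 0.4101
Q = 2*pi*19.4070*45.1430*52.6840 / 0.4101 = 707075.5505 W

707075.5505 W


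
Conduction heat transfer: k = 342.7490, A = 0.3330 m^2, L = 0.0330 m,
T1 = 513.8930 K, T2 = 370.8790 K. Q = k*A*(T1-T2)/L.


dT = 143.0140 K
Q = 342.7490 * 0.3330 * 143.0140 / 0.0330 = 494635.2281 W

494635.2281 W


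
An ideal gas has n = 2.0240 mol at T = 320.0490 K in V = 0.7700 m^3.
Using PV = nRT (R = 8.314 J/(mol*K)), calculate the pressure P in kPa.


P = nRT/V = 2.0240 * 8.314 * 320.0490 / 0.7700
= 5385.6361 / 0.7700 = 6994.3326 Pa = 6.9943 kPa

6.9943 kPa


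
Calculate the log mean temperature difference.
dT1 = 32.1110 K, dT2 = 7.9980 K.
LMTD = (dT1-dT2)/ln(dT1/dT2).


dT1/dT2 = 4.0149
ln(dT1/dT2) = 1.3900
LMTD = 24.1130 / 1.3900 = 17.3474 K

17.3474 K


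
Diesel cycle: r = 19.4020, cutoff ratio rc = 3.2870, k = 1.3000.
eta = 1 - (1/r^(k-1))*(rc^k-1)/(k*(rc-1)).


r^(k-1) = 2.4342
rc^k = 4.6972
eta = 0.4891 = 48.9130%

48.9130%


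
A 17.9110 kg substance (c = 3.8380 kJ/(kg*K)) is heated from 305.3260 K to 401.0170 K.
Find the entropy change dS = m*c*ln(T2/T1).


T2/T1 = 1.3134
ln(T2/T1) = 0.2726
dS = 17.9110 * 3.8380 * 0.2726 = 18.7408 kJ/K

18.7408 kJ/K


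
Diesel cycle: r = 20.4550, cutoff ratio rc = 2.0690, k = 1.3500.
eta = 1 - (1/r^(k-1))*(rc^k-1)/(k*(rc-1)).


r^(k-1) = 2.8759
rc^k = 2.6686
eta = 0.5980 = 59.7978%

59.7978%


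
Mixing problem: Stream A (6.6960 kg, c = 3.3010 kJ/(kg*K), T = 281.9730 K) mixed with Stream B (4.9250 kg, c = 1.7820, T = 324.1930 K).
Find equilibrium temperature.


num = 9077.8203
den = 30.8798
Tf = 293.9723 K

293.9723 K


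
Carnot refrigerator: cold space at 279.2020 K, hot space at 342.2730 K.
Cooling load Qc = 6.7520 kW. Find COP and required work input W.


COP = 279.2020 / 63.0710 = 4.4268
W = 6.7520 / 4.4268 = 1.5253 kW

COP = 4.4268, W = 1.5253 kW


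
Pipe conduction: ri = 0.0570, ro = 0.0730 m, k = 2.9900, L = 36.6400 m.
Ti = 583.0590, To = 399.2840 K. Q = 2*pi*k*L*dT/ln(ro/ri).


dT = 183.7750 K
ln(ro/ri) = 0.2474
Q = 2*pi*2.9900*36.6400*183.7750 / 0.2474 = 511303.6704 W

511303.6704 W


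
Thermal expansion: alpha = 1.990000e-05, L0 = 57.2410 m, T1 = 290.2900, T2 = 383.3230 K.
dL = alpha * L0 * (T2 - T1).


dT = 93.0330 K
dL = 1.990000e-05 * 57.2410 * 93.0330 = 0.105974 m
L_final = 57.346974 m

dL = 0.105974 m


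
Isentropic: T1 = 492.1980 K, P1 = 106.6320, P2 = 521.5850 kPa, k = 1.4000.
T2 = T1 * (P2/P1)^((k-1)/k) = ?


(k-1)/k = 0.2857
(P2/P1)^exp = 1.5739
T2 = 492.1980 * 1.5739 = 774.6794 K

774.6794 K


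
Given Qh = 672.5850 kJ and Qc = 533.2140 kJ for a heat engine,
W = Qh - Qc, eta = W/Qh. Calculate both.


W = 672.5850 - 533.2140 = 139.3710 kJ
eta = 139.3710 / 672.5850 = 0.2072 = 20.7217%

W = 139.3710 kJ, eta = 20.7217%


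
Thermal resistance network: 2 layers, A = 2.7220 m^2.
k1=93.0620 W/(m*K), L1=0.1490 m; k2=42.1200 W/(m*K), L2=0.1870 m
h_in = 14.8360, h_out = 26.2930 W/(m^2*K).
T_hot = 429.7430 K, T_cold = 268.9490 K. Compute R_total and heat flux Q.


R_conv_in = 1/(14.8360*2.7220) = 0.0248
R_1 = 0.1490/(93.0620*2.7220) = 0.0006
R_2 = 0.1870/(42.1200*2.7220) = 0.0016
R_conv_out = 1/(26.2930*2.7220) = 0.0140
R_total = 0.0410 K/W
Q = 160.7940 / 0.0410 = 3926.1909 W

R_total = 0.0410 K/W, Q = 3926.1909 W


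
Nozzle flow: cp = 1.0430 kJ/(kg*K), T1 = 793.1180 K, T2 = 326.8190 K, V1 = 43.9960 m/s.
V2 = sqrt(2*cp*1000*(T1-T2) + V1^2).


dT = 466.2990 K
2*cp*1000*dT = 972699.7140
V1^2 = 1935.6480
V2 = sqrt(974635.3620) = 987.2362 m/s

987.2362 m/s


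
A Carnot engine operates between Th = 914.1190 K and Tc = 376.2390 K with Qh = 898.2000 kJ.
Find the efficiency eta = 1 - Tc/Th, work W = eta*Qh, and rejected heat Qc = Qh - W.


eta = 1 - 376.2390/914.1190 = 0.5884
W = 0.5884 * 898.2000 = 528.5130 kJ
Qc = 898.2000 - 528.5130 = 369.6870 kJ

eta = 58.8414%, W = 528.5130 kJ, Qc = 369.6870 kJ


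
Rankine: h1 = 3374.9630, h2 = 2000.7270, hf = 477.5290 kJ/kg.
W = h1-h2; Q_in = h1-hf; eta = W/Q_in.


W = 1374.2360 kJ/kg
Q_in = 2897.4340 kJ/kg
eta = 0.4743 = 47.4294%

eta = 47.4294%


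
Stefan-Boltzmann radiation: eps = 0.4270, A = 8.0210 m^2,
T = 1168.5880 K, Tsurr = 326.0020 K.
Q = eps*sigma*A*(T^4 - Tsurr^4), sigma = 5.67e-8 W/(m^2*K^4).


T^4 = 1.8649e+12
Tsurr^4 = 1.1295e+10
Q = 0.4270 * 5.67e-8 * 8.0210 * 1.8536e+12 = 359953.7930 W

359953.7930 W


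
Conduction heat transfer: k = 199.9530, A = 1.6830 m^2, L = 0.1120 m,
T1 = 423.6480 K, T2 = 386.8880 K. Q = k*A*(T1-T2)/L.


dT = 36.7600 K
Q = 199.9530 * 1.6830 * 36.7600 / 0.1120 = 110450.9665 W

110450.9665 W


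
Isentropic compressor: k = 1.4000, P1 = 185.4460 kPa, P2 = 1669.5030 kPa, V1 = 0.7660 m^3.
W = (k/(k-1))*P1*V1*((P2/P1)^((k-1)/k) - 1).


(k-1)/k = 0.2857
(P2/P1)^exp = 1.8736
W = 3.5000 * 185.4460 * 0.7660 * (1.8736 - 1) = 434.3375 kJ

434.3375 kJ


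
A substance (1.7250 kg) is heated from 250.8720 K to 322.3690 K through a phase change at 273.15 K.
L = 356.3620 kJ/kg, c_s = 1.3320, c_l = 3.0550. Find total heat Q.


Q1 (sensible, solid) = 1.7250 * 1.3320 * 22.2780 = 51.1882 kJ
Q2 (latent) = 1.7250 * 356.3620 = 614.7245 kJ
Q3 (sensible, liquid) = 1.7250 * 3.0550 * 49.2190 = 259.3780 kJ
Q_total = 925.2906 kJ

925.2906 kJ


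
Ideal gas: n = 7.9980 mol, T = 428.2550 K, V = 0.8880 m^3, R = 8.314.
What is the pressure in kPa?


P = nRT/V = 7.9980 * 8.314 * 428.2550 / 0.8880
= 28476.9755 / 0.8880 = 32068.6661 Pa = 32.0687 kPa

32.0687 kPa


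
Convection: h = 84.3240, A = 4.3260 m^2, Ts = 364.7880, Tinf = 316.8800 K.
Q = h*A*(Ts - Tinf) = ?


dT = 47.9080 K
Q = 84.3240 * 4.3260 * 47.9080 = 17476.1497 W

17476.1497 W


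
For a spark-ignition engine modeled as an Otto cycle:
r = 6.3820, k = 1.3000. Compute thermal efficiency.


r^(k-1) = 1.7438
eta = 1 - 1/1.7438 = 0.4265 = 42.6527%

42.6527%


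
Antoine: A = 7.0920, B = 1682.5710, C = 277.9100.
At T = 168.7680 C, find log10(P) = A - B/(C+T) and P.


C+T = 446.6780
B/(C+T) = 3.7669
log10(P) = 7.0920 - 3.7669 = 3.3251
P = 10^3.3251 = 2114.1976 mmHg

2114.1976 mmHg


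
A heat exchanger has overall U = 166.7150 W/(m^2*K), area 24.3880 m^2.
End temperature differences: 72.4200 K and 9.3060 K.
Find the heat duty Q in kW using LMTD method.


LMTD = 30.7600 K
Q = 166.7150 * 24.3880 * 30.7600 = 125065.2464 W = 125.0652 kW

125.0652 kW


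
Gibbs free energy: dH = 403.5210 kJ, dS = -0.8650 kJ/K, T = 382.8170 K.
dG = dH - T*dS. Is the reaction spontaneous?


T*dS = 382.8170 * -0.8650 = -331.1367 kJ
dG = 403.5210 + 331.1367 = 734.6577 kJ (non-spontaneous)

dG = 734.6577 kJ, non-spontaneous


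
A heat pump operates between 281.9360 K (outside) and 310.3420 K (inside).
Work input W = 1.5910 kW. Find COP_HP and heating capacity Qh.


COP = 310.3420 / 28.4060 = 10.9252
Qh = 10.9252 * 1.5910 = 17.3820 kW

COP = 10.9252, Qh = 17.3820 kW


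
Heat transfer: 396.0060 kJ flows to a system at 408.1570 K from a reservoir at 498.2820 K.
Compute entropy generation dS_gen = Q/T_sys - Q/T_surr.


dS_sys = 396.0060/408.1570 = 0.9702 kJ/K
dS_surr = -396.0060/498.2820 = -0.7947 kJ/K
dS_gen = 0.9702 - 0.7947 = 0.1755 kJ/K (irreversible)

dS_gen = 0.1755 kJ/K, irreversible


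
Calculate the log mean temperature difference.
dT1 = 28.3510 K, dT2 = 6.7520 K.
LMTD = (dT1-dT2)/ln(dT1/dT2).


dT1/dT2 = 4.1989
ln(dT1/dT2) = 1.4348
LMTD = 21.5990 / 1.4348 = 15.0534 K

15.0534 K


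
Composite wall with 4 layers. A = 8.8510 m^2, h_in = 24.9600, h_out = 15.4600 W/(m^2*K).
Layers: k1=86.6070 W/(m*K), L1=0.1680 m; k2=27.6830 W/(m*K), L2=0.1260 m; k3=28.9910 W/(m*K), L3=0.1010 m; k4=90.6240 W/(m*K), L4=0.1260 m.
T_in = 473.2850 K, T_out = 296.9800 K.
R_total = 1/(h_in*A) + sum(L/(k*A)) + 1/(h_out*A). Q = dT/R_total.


R_conv_in = 1/(24.9600*8.8510) = 0.0045
R_1 = 0.1680/(86.6070*8.8510) = 0.0002
R_2 = 0.1260/(27.6830*8.8510) = 0.0005
R_3 = 0.1010/(28.9910*8.8510) = 0.0004
R_4 = 0.1260/(90.6240*8.8510) = 0.0002
R_conv_out = 1/(15.4600*8.8510) = 0.0073
R_total = 0.0131 K/W
Q = 176.3050 / 0.0131 = 13439.3205 W

R_total = 0.0131 K/W, Q = 13439.3205 W


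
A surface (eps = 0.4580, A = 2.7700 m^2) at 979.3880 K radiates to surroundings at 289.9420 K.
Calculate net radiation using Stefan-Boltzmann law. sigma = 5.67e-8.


T^4 = 9.2007e+11
Tsurr^4 = 7.0672e+09
Q = 0.4580 * 5.67e-8 * 2.7700 * 9.1300e+11 = 65674.7862 W

65674.7862 W


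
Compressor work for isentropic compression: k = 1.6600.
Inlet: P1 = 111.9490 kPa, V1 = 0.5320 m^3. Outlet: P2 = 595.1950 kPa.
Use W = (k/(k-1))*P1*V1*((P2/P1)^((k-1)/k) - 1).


(k-1)/k = 0.3976
(P2/P1)^exp = 1.9432
W = 2.5152 * 111.9490 * 0.5320 * (1.9432 - 1) = 141.2792 kJ

141.2792 kJ


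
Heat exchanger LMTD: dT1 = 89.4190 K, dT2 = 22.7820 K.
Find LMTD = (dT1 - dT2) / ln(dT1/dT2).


dT1/dT2 = 3.9250
ln(dT1/dT2) = 1.3674
LMTD = 66.6370 / 1.3674 = 48.7340 K

48.7340 K


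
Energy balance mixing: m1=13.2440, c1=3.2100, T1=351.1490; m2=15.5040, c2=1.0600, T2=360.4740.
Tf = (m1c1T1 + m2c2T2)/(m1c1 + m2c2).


num = 20852.5979
den = 58.9475
Tf = 353.7488 K

353.7488 K


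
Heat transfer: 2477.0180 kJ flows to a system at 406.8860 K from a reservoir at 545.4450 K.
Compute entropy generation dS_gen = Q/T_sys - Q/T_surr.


dS_sys = 2477.0180/406.8860 = 6.0877 kJ/K
dS_surr = -2477.0180/545.4450 = -4.5413 kJ/K
dS_gen = 6.0877 - 4.5413 = 1.5465 kJ/K (irreversible)

dS_gen = 1.5465 kJ/K, irreversible


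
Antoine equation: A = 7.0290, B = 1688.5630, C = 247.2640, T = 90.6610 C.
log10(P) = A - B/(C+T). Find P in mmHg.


C+T = 337.9250
B/(C+T) = 4.9969
log10(P) = 7.0290 - 4.9969 = 2.0321
P = 10^2.0321 = 107.6819 mmHg

107.6819 mmHg


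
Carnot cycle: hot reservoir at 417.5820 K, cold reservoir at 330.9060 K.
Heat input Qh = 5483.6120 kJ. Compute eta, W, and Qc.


eta = 1 - 330.9060/417.5820 = 0.2076
W = 0.2076 * 5483.6120 = 1138.2137 kJ
Qc = 5483.6120 - 1138.2137 = 4345.3983 kJ

eta = 20.7566%, W = 1138.2137 kJ, Qc = 4345.3983 kJ


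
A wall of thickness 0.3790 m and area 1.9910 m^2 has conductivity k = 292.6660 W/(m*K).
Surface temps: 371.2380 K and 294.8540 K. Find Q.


dT = 76.3840 K
Q = 292.6660 * 1.9910 * 76.3840 / 0.3790 = 117437.4789 W

117437.4789 W


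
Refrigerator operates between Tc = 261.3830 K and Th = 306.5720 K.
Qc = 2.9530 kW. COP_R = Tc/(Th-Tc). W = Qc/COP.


COP = 261.3830 / 45.1890 = 5.7842
W = 2.9530 / 5.7842 = 0.5105 kW

COP = 5.7842, W = 0.5105 kW


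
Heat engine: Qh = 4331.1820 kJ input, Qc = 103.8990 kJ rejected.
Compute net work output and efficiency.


W = 4331.1820 - 103.8990 = 4227.2830 kJ
eta = 4227.2830 / 4331.1820 = 0.9760 = 97.6011%

W = 4227.2830 kJ, eta = 97.6011%


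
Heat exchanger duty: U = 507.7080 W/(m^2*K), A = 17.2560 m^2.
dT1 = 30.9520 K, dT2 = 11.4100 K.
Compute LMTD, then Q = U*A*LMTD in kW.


LMTD = 19.5822 K
Q = 507.7080 * 17.2560 * 19.5822 = 171559.7771 W = 171.5598 kW

171.5598 kW


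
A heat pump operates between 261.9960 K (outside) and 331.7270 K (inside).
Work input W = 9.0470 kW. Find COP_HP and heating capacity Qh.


COP = 331.7270 / 69.7310 = 4.7572
Qh = 4.7572 * 9.0470 = 43.0387 kW

COP = 4.7572, Qh = 43.0387 kW


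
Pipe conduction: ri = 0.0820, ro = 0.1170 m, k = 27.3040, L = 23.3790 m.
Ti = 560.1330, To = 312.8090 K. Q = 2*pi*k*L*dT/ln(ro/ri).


dT = 247.3240 K
ln(ro/ri) = 0.3555
Q = 2*pi*27.3040*23.3790*247.3240 / 0.3555 = 2790706.0284 W

2790706.0284 W


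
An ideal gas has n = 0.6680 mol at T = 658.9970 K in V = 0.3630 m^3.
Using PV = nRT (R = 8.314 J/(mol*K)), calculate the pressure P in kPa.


P = nRT/V = 0.6680 * 8.314 * 658.9970 / 0.3630
= 3659.9059 / 0.3630 = 10082.3854 Pa = 10.0824 kPa

10.0824 kPa


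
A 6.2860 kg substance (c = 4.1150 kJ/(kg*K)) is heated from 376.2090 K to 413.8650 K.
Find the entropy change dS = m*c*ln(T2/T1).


T2/T1 = 1.1001
ln(T2/T1) = 0.0954
dS = 6.2860 * 4.1150 * 0.0954 = 2.4676 kJ/K

2.4676 kJ/K


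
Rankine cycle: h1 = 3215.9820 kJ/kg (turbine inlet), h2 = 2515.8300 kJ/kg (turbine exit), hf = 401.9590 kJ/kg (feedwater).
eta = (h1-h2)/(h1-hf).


W = 700.1520 kJ/kg
Q_in = 2814.0230 kJ/kg
eta = 0.2488 = 24.8808%

eta = 24.8808%


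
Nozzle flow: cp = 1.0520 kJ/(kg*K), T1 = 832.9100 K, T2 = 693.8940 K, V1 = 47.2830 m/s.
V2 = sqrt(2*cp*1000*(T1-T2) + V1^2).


dT = 139.0160 K
2*cp*1000*dT = 292489.6640
V1^2 = 2235.6821
V2 = sqrt(294725.3461) = 542.8861 m/s

542.8861 m/s


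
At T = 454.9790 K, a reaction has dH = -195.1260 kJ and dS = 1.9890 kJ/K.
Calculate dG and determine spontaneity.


T*dS = 454.9790 * 1.9890 = 904.9532 kJ
dG = -195.1260 - 904.9532 = -1100.0792 kJ (spontaneous)

dG = -1100.0792 kJ, spontaneous


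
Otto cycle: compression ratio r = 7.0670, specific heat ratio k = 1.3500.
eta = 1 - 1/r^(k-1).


r^(k-1) = 1.9826
eta = 1 - 1/1.9826 = 0.4956 = 49.5609%

49.5609%


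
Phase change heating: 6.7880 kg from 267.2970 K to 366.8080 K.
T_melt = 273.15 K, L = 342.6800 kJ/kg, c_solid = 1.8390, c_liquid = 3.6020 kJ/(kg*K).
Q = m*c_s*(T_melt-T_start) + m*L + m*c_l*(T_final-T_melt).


Q1 (sensible, solid) = 6.7880 * 1.8390 * 5.8530 = 73.0638 kJ
Q2 (latent) = 6.7880 * 342.6800 = 2326.1118 kJ
Q3 (sensible, liquid) = 6.7880 * 3.6020 * 93.6580 = 2289.9733 kJ
Q_total = 4689.1489 kJ

4689.1489 kJ


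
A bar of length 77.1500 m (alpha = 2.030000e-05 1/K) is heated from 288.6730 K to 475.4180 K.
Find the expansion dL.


dT = 186.7450 K
dL = 2.030000e-05 * 77.1500 * 186.7450 = 0.292470 m
L_final = 77.442470 m

dL = 0.292470 m


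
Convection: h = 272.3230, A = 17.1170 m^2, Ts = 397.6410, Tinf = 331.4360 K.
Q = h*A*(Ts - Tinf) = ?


dT = 66.2050 K
Q = 272.3230 * 17.1170 * 66.2050 = 308604.8615 W

308604.8615 W


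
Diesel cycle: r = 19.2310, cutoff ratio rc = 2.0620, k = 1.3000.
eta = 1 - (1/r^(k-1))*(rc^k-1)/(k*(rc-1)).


r^(k-1) = 2.4277
rc^k = 2.5620
eta = 0.5340 = 53.3978%

53.3978%


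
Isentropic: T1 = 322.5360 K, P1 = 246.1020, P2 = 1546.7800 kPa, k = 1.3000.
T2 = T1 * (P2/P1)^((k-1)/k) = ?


(k-1)/k = 0.2308
(P2/P1)^exp = 1.5284
T2 = 322.5360 * 1.5284 = 492.9517 K

492.9517 K


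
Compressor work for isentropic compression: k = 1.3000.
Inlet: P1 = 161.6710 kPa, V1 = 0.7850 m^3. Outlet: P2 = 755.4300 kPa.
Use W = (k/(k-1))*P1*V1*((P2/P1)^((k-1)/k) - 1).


(k-1)/k = 0.2308
(P2/P1)^exp = 1.4273
W = 4.3333 * 161.6710 * 0.7850 * (1.4273 - 1) = 234.9923 kJ

234.9923 kJ


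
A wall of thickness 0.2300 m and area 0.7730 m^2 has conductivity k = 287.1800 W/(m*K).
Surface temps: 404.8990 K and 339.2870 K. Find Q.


dT = 65.6120 K
Q = 287.1800 * 0.7730 * 65.6120 / 0.2300 = 63327.0307 W

63327.0307 W


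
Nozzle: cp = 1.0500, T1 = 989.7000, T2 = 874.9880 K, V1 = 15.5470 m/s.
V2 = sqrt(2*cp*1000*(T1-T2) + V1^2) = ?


dT = 114.7120 K
2*cp*1000*dT = 240895.2000
V1^2 = 241.7092
V2 = sqrt(241136.9092) = 491.0569 m/s

491.0569 m/s


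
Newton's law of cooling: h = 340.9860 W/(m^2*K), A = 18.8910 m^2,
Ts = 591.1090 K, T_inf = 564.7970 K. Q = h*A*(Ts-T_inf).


dT = 26.3120 K
Q = 340.9860 * 18.8910 * 26.3120 = 169490.4984 W

169490.4984 W


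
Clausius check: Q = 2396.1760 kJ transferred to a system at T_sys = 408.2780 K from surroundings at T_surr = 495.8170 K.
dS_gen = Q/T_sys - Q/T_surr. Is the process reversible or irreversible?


dS_sys = 2396.1760/408.2780 = 5.8690 kJ/K
dS_surr = -2396.1760/495.8170 = -4.8328 kJ/K
dS_gen = 5.8690 - 4.8328 = 1.0362 kJ/K (irreversible)

dS_gen = 1.0362 kJ/K, irreversible


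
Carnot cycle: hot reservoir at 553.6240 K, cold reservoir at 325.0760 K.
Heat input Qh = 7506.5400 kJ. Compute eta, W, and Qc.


eta = 1 - 325.0760/553.6240 = 0.4128
W = 0.4128 * 7506.5400 = 3098.8626 kJ
Qc = 7506.5400 - 3098.8626 = 4407.6774 kJ

eta = 41.2822%, W = 3098.8626 kJ, Qc = 4407.6774 kJ


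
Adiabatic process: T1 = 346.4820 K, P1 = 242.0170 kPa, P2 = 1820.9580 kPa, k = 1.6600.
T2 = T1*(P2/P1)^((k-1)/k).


(k-1)/k = 0.3976
(P2/P1)^exp = 2.2308
T2 = 346.4820 * 2.2308 = 772.9482 K

772.9482 K


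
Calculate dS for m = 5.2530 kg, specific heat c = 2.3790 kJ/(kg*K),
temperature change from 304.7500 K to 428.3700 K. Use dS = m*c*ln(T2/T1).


T2/T1 = 1.4056
ln(T2/T1) = 0.3405
dS = 5.2530 * 2.3790 * 0.3405 = 4.2551 kJ/K

4.2551 kJ/K


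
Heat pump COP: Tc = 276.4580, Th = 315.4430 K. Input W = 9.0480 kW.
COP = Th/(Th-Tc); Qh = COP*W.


COP = 315.4430 / 38.9850 = 8.0914
Qh = 8.0914 * 9.0480 = 73.2109 kW

COP = 8.0914, Qh = 73.2109 kW


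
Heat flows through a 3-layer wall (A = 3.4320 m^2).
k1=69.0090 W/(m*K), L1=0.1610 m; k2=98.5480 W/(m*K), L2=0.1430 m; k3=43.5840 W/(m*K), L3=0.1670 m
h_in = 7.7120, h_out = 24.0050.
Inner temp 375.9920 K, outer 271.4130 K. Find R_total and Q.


R_conv_in = 1/(7.7120*3.4320) = 0.0378
R_1 = 0.1610/(69.0090*3.4320) = 0.0007
R_2 = 0.1430/(98.5480*3.4320) = 0.0004
R_3 = 0.1670/(43.5840*3.4320) = 0.0011
R_conv_out = 1/(24.0050*3.4320) = 0.0121
R_total = 0.0521 K/W
Q = 104.5790 / 0.0521 = 2005.7644 W

R_total = 0.0521 K/W, Q = 2005.7644 W


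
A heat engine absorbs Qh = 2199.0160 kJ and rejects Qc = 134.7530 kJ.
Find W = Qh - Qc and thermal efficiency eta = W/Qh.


W = 2199.0160 - 134.7530 = 2064.2630 kJ
eta = 2064.2630 / 2199.0160 = 0.9387 = 93.8721%

W = 2064.2630 kJ, eta = 93.8721%


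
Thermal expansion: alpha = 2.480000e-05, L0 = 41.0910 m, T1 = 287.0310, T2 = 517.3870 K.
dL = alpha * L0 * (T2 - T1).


dT = 230.3560 K
dL = 2.480000e-05 * 41.0910 * 230.3560 = 0.234746 m
L_final = 41.325746 m

dL = 0.234746 m


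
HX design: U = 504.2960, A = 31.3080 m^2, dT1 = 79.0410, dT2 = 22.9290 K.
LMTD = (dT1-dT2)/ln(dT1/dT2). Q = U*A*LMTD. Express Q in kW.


LMTD = 45.3407 K
Q = 504.2960 * 31.3080 * 45.3407 = 715861.2465 W = 715.8612 kW

715.8612 kW


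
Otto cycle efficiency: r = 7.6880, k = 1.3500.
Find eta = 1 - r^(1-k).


r^(k-1) = 2.0419
eta = 1 - 1/2.0419 = 0.5103 = 51.0260%

51.0260%


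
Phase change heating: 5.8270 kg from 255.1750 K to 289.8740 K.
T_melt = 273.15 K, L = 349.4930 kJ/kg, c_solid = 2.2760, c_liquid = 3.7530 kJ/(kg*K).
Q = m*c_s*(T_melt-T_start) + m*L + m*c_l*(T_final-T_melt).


Q1 (sensible, solid) = 5.8270 * 2.2760 * 17.9750 = 238.3890 kJ
Q2 (latent) = 5.8270 * 349.4930 = 2036.4957 kJ
Q3 (sensible, liquid) = 5.8270 * 3.7530 * 16.7240 = 365.7327 kJ
Q_total = 2640.6173 kJ

2640.6173 kJ


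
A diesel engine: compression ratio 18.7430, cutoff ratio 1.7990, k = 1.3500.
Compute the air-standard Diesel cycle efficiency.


r^(k-1) = 2.7893
rc^k = 2.2095
eta = 0.5980 = 59.7998%

59.7998%


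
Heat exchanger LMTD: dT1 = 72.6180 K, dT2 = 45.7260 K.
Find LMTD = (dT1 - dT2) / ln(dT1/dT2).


dT1/dT2 = 1.5881
ln(dT1/dT2) = 0.4625
LMTD = 26.8920 / 0.4625 = 58.1391 K

58.1391 K


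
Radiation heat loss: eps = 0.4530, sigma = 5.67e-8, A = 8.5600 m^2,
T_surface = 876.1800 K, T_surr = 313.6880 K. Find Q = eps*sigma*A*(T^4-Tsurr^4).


T^4 = 5.8935e+11
Tsurr^4 = 9.6826e+09
Q = 0.4530 * 5.67e-8 * 8.5600 * 5.7967e+11 = 127448.2756 W

127448.2756 W


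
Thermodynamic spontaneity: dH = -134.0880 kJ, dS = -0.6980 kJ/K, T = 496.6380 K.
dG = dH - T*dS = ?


T*dS = 496.6380 * -0.6980 = -346.6533 kJ
dG = -134.0880 + 346.6533 = 212.5653 kJ (non-spontaneous)

dG = 212.5653 kJ, non-spontaneous


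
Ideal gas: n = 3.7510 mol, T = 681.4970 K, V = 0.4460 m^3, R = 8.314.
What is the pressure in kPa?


P = nRT/V = 3.7510 * 8.314 * 681.4970 / 0.4460
= 21253.0387 / 0.4460 = 47652.5531 Pa = 47.6526 kPa

47.6526 kPa


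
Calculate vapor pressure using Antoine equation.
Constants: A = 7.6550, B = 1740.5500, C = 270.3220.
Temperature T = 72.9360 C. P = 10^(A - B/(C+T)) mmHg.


C+T = 343.2580
B/(C+T) = 5.0707
log10(P) = 7.6550 - 5.0707 = 2.5843
P = 10^2.5843 = 383.9939 mmHg

383.9939 mmHg


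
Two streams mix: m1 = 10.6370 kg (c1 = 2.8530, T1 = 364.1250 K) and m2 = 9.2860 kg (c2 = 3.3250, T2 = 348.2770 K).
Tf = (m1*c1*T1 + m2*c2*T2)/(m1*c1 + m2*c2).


num = 21803.6161
den = 61.2233
Tf = 356.1326 K

356.1326 K


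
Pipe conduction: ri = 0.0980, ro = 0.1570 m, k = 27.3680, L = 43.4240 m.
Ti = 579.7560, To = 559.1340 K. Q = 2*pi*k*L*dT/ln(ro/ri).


dT = 20.6220 K
ln(ro/ri) = 0.4713
Q = 2*pi*27.3680*43.4240*20.6220 / 0.4713 = 326742.8330 W

326742.8330 W


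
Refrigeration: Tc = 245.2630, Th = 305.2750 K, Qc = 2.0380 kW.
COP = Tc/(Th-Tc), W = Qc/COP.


COP = 245.2630 / 60.0120 = 4.0869
W = 2.0380 / 4.0869 = 0.4987 kW

COP = 4.0869, W = 0.4987 kW


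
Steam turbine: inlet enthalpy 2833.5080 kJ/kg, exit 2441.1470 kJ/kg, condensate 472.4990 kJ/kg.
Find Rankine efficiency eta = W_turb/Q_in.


W = 392.3610 kJ/kg
Q_in = 2361.0090 kJ/kg
eta = 0.1662 = 16.6184%

eta = 16.6184%


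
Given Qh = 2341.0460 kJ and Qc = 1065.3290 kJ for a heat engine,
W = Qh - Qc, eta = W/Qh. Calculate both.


W = 2341.0460 - 1065.3290 = 1275.7170 kJ
eta = 1275.7170 / 2341.0460 = 0.5449 = 54.4935%

W = 1275.7170 kJ, eta = 54.4935%


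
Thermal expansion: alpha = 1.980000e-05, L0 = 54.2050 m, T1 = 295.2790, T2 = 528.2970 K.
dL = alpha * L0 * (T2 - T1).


dT = 233.0180 K
dL = 1.980000e-05 * 54.2050 * 233.0180 = 0.250089 m
L_final = 54.455089 m

dL = 0.250089 m


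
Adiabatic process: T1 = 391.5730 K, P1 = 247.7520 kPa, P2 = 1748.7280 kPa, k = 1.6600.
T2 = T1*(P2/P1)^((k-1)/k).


(k-1)/k = 0.3976
(P2/P1)^exp = 2.1749
T2 = 391.5730 * 2.1749 = 851.6276 K

851.6276 K


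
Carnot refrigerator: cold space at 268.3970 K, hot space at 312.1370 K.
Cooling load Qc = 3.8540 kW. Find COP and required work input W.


COP = 268.3970 / 43.7400 = 6.1362
W = 3.8540 / 6.1362 = 0.6281 kW

COP = 6.1362, W = 0.6281 kW


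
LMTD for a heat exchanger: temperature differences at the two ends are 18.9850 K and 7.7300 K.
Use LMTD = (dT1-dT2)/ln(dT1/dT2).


dT1/dT2 = 2.4560
ln(dT1/dT2) = 0.8985
LMTD = 11.2550 / 0.8985 = 12.5259 K

12.5259 K


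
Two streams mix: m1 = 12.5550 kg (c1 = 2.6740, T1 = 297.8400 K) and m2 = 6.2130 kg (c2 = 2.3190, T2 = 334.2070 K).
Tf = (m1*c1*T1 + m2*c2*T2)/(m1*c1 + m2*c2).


num = 14814.3421
den = 47.9800
Tf = 308.7607 K

308.7607 K


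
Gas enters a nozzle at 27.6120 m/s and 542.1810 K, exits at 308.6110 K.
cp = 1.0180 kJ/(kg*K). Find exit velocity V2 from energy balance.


dT = 233.5700 K
2*cp*1000*dT = 475548.5200
V1^2 = 762.4225
V2 = sqrt(476310.9425) = 690.1528 m/s

690.1528 m/s


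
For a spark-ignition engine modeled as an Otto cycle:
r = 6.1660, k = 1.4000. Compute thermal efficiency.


r^(k-1) = 2.0701
eta = 1 - 1/2.0701 = 0.5169 = 51.6943%

51.6943%


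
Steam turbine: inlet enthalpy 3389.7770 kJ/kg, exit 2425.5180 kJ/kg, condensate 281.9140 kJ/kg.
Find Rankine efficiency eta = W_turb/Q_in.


W = 964.2590 kJ/kg
Q_in = 3107.8630 kJ/kg
eta = 0.3103 = 31.0264%

eta = 31.0264%


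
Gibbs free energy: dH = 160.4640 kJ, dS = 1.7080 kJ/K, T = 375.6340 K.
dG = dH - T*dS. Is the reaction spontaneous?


T*dS = 375.6340 * 1.7080 = 641.5829 kJ
dG = 160.4640 - 641.5829 = -481.1189 kJ (spontaneous)

dG = -481.1189 kJ, spontaneous


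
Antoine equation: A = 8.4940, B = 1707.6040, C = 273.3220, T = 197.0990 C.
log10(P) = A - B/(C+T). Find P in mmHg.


C+T = 470.4210
B/(C+T) = 3.6299
log10(P) = 8.4940 - 3.6299 = 4.8641
P = 10^4.8641 = 73122.5801 mmHg

73122.5801 mmHg


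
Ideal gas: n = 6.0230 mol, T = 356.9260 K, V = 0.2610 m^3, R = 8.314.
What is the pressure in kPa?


P = nRT/V = 6.0230 * 8.314 * 356.9260 / 0.2610
= 17873.1487 / 0.2610 = 68479.4969 Pa = 68.4795 kPa

68.4795 kPa


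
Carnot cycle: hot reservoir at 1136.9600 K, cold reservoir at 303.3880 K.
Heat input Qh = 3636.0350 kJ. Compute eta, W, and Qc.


eta = 1 - 303.3880/1136.9600 = 0.7332
W = 0.7332 * 3636.0350 = 2665.7903 kJ
Qc = 3636.0350 - 2665.7903 = 970.2447 kJ

eta = 73.3159%, W = 2665.7903 kJ, Qc = 970.2447 kJ


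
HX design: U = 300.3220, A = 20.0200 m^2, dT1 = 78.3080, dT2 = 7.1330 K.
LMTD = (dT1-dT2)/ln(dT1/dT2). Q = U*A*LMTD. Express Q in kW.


LMTD = 29.7068 K
Q = 300.3220 * 20.0200 * 29.7068 = 178610.4113 W = 178.6104 kW

178.6104 kW


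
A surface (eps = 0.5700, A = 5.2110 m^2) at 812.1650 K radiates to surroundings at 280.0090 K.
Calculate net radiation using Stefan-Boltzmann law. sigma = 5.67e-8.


T^4 = 4.3509e+11
Tsurr^4 = 6.1474e+09
Q = 0.5700 * 5.67e-8 * 5.2110 * 4.2894e+11 = 72239.7387 W

72239.7387 W


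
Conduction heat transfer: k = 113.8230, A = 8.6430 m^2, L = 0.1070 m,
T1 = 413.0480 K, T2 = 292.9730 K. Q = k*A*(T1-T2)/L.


dT = 120.0750 K
Q = 113.8230 * 8.6430 * 120.0750 / 0.1070 = 1103985.4728 W

1103985.4728 W


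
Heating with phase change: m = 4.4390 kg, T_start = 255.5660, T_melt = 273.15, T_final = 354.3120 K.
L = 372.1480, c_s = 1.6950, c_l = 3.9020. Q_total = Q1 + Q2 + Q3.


Q1 (sensible, solid) = 4.4390 * 1.6950 * 17.5840 = 132.3039 kJ
Q2 (latent) = 4.4390 * 372.1480 = 1651.9650 kJ
Q3 (sensible, liquid) = 4.4390 * 3.9020 * 81.1620 = 1405.8052 kJ
Q_total = 3190.0741 kJ

3190.0741 kJ


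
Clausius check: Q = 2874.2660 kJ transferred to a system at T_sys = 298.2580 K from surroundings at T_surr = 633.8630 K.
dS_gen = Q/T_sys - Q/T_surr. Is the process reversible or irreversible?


dS_sys = 2874.2660/298.2580 = 9.6368 kJ/K
dS_surr = -2874.2660/633.8630 = -4.5345 kJ/K
dS_gen = 9.6368 - 4.5345 = 5.1023 kJ/K (irreversible)

dS_gen = 5.1023 kJ/K, irreversible


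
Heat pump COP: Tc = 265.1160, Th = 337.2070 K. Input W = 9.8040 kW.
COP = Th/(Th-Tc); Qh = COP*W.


COP = 337.2070 / 72.0910 = 4.6775
Qh = 4.6775 * 9.8040 = 45.8584 kW

COP = 4.6775, Qh = 45.8584 kW


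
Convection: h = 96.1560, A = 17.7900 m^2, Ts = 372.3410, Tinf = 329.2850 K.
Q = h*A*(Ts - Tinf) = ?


dT = 43.0560 K
Q = 96.1560 * 17.7900 * 43.0560 = 73652.2498 W

73652.2498 W


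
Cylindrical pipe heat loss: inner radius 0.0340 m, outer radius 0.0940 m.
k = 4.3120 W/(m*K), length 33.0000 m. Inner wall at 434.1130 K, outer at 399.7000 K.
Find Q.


dT = 34.4130 K
ln(ro/ri) = 1.0169
Q = 2*pi*4.3120*33.0000*34.4130 / 1.0169 = 30255.3525 W

30255.3525 W


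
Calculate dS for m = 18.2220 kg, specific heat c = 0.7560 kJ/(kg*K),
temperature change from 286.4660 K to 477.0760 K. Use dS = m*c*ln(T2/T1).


T2/T1 = 1.6654
ln(T2/T1) = 0.5101
dS = 18.2220 * 0.7560 * 0.5101 = 7.0264 kJ/K

7.0264 kJ/K


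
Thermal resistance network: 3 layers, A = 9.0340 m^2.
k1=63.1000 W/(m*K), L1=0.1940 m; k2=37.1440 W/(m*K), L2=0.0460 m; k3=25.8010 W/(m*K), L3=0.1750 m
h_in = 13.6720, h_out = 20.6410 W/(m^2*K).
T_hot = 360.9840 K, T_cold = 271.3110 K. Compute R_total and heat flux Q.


R_conv_in = 1/(13.6720*9.0340) = 0.0081
R_1 = 0.1940/(63.1000*9.0340) = 0.0003
R_2 = 0.0460/(37.1440*9.0340) = 0.0001
R_3 = 0.1750/(25.8010*9.0340) = 0.0008
R_conv_out = 1/(20.6410*9.0340) = 0.0054
R_total = 0.0147 K/W
Q = 89.6730 / 0.0147 = 6105.4800 W

R_total = 0.0147 K/W, Q = 6105.4800 W


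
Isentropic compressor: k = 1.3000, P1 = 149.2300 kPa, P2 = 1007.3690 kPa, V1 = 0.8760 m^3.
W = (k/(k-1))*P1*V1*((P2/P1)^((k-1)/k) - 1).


(k-1)/k = 0.2308
(P2/P1)^exp = 1.5538
W = 4.3333 * 149.2300 * 0.8760 * (1.5538 - 1) = 313.6933 kJ

313.6933 kJ


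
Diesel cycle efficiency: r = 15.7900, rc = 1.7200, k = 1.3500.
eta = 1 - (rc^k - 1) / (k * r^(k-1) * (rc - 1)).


r^(k-1) = 2.6268
rc^k = 2.0795
eta = 0.5772 = 57.7204%

57.7204%


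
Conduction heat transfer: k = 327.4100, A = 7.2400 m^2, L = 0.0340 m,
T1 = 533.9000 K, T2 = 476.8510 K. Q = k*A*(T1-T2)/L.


dT = 57.0490 K
Q = 327.4100 * 7.2400 * 57.0490 / 0.0340 = 3977403.2580 W

3977403.2580 W


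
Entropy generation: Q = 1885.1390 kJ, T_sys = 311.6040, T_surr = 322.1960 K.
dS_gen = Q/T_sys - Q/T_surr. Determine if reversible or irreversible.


dS_sys = 1885.1390/311.6040 = 6.0498 kJ/K
dS_surr = -1885.1390/322.1960 = -5.8509 kJ/K
dS_gen = 6.0498 - 5.8509 = 0.1989 kJ/K (irreversible)

dS_gen = 0.1989 kJ/K, irreversible


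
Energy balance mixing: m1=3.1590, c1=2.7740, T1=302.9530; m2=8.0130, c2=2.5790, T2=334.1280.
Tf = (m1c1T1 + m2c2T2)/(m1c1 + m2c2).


num = 9559.7283
den = 29.4286
Tf = 324.8449 K

324.8449 K


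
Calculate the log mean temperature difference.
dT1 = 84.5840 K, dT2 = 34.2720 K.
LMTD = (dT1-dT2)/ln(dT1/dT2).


dT1/dT2 = 2.4680
ln(dT1/dT2) = 0.9034
LMTD = 50.3120 / 0.9034 = 55.6908 K

55.6908 K


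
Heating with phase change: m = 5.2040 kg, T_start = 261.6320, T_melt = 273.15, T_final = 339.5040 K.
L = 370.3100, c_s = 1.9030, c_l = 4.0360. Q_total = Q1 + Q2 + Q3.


Q1 (sensible, solid) = 5.2040 * 1.9030 * 11.5180 = 114.0652 kJ
Q2 (latent) = 5.2040 * 370.3100 = 1927.0932 kJ
Q3 (sensible, liquid) = 5.2040 * 4.0360 * 66.3540 = 1393.6559 kJ
Q_total = 3434.8143 kJ

3434.8143 kJ


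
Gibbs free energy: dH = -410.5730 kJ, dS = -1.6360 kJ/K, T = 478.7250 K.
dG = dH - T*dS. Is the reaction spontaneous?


T*dS = 478.7250 * -1.6360 = -783.1941 kJ
dG = -410.5730 + 783.1941 = 372.6211 kJ (non-spontaneous)

dG = 372.6211 kJ, non-spontaneous


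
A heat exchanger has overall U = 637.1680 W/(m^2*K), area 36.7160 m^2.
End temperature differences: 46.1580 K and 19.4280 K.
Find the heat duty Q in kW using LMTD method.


LMTD = 30.8891 K
Q = 637.1680 * 36.7160 * 30.8891 = 722626.6674 W = 722.6267 kW

722.6267 kW


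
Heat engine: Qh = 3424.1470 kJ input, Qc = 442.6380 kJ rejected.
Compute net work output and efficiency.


W = 3424.1470 - 442.6380 = 2981.5090 kJ
eta = 2981.5090 / 3424.1470 = 0.8707 = 87.0730%

W = 2981.5090 kJ, eta = 87.0730%


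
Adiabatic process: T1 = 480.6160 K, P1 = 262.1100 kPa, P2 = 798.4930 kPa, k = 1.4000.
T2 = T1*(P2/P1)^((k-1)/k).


(k-1)/k = 0.2857
(P2/P1)^exp = 1.3748
T2 = 480.6160 * 1.3748 = 660.7288 K

660.7288 K


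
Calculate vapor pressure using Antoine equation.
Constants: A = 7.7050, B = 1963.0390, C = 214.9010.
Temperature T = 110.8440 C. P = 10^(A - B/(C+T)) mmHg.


C+T = 325.7450
B/(C+T) = 6.0263
log10(P) = 7.7050 - 6.0263 = 1.6787
P = 10^1.6787 = 47.7193 mmHg

47.7193 mmHg


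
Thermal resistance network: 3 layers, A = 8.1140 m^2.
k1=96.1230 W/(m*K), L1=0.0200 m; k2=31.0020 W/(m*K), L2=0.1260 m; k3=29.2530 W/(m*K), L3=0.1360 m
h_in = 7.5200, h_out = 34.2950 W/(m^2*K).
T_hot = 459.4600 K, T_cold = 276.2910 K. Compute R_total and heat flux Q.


R_conv_in = 1/(7.5200*8.1140) = 0.0164
R_1 = 0.0200/(96.1230*8.1140) = 2.5643e-05
R_2 = 0.1260/(31.0020*8.1140) = 0.0005
R_3 = 0.1360/(29.2530*8.1140) = 0.0006
R_conv_out = 1/(34.2950*8.1140) = 0.0036
R_total = 0.0211 K/W
Q = 183.1690 / 0.0211 = 8688.4294 W

R_total = 0.0211 K/W, Q = 8688.4294 W


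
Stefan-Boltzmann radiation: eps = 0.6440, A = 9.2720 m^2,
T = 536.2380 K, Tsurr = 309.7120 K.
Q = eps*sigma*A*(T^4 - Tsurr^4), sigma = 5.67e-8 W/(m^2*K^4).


T^4 = 8.2686e+10
Tsurr^4 = 9.2009e+09
Q = 0.6440 * 5.67e-8 * 9.2720 * 7.3485e+10 = 24879.3809 W

24879.3809 W


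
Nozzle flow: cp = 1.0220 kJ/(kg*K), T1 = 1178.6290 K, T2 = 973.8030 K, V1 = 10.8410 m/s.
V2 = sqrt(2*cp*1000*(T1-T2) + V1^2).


dT = 204.8260 K
2*cp*1000*dT = 418664.3440
V1^2 = 117.5273
V2 = sqrt(418781.8713) = 647.1336 m/s

647.1336 m/s


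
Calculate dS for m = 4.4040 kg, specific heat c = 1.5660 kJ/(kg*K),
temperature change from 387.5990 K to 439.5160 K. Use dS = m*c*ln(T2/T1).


T2/T1 = 1.1339
ln(T2/T1) = 0.1257
dS = 4.4040 * 1.5660 * 0.1257 = 0.8669 kJ/K

0.8669 kJ/K


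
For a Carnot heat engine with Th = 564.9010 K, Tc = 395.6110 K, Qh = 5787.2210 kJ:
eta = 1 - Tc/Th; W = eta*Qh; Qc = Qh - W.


eta = 1 - 395.6110/564.9010 = 0.2997
W = 0.2997 * 5787.2210 = 1734.3192 kJ
Qc = 5787.2210 - 1734.3192 = 4052.9018 kJ

eta = 29.9681%, W = 1734.3192 kJ, Qc = 4052.9018 kJ


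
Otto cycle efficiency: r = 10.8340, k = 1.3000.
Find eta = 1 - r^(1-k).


r^(k-1) = 2.0438
eta = 1 - 1/2.0438 = 0.5107 = 51.0713%

51.0713%


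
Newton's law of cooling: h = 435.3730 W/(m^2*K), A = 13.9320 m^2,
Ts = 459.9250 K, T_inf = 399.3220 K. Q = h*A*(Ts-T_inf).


dT = 60.6030 K
Q = 435.3730 * 13.9320 * 60.6030 = 367594.5650 W

367594.5650 W


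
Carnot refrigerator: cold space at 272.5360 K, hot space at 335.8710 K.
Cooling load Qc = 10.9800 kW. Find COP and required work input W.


COP = 272.5360 / 63.3350 = 4.3031
W = 10.9800 / 4.3031 = 2.5517 kW

COP = 4.3031, W = 2.5517 kW


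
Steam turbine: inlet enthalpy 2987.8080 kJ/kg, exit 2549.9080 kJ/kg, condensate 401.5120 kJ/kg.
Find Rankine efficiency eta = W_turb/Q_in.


W = 437.9000 kJ/kg
Q_in = 2586.2960 kJ/kg
eta = 0.1693 = 16.9315%

eta = 16.9315%


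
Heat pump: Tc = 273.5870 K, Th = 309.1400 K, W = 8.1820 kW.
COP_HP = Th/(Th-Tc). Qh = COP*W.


COP = 309.1400 / 35.5530 = 8.6952
Qh = 8.6952 * 8.1820 = 71.1440 kW

COP = 8.6952, Qh = 71.1440 kW


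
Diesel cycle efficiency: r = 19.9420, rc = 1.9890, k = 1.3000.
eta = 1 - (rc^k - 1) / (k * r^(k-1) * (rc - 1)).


r^(k-1) = 2.4543
rc^k = 2.4447
eta = 0.5422 = 54.2167%

54.2167%


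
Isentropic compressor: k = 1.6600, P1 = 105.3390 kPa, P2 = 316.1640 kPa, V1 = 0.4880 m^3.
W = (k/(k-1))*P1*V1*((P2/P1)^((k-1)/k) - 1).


(k-1)/k = 0.3976
(P2/P1)^exp = 1.5480
W = 2.5152 * 105.3390 * 0.4880 * (1.5480 - 1) = 70.8560 kJ

70.8560 kJ


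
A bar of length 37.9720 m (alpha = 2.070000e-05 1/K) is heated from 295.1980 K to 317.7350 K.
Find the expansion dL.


dT = 22.5370 K
dL = 2.070000e-05 * 37.9720 * 22.5370 = 0.017715 m
L_final = 37.989715 m

dL = 0.017715 m


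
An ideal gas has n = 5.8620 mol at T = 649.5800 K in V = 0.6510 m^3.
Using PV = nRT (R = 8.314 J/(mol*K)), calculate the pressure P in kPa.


P = nRT/V = 5.8620 * 8.314 * 649.5800 / 0.6510
= 31658.3648 / 0.6510 = 48630.3607 Pa = 48.6304 kPa

48.6304 kPa


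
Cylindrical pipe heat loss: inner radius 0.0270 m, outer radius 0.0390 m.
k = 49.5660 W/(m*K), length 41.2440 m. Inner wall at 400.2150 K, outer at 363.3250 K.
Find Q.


dT = 36.8900 K
ln(ro/ri) = 0.3677
Q = 2*pi*49.5660*41.2440*36.8900 / 0.3677 = 1288576.7094 W

1288576.7094 W


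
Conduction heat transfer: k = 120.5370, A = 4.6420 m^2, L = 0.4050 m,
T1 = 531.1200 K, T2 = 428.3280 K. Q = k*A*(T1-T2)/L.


dT = 102.7920 K
Q = 120.5370 * 4.6420 * 102.7920 / 0.4050 = 142013.5577 W

142013.5577 W


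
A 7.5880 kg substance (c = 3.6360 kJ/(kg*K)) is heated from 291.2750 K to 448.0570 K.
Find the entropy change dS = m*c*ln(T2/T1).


T2/T1 = 1.5383
ln(T2/T1) = 0.4307
dS = 7.5880 * 3.6360 * 0.4307 = 11.8817 kJ/K

11.8817 kJ/K


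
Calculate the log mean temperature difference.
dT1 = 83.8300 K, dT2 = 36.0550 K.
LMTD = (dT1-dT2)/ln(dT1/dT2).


dT1/dT2 = 2.3251
ln(dT1/dT2) = 0.8437
LMTD = 47.7750 / 0.8437 = 56.6225 K

56.6225 K


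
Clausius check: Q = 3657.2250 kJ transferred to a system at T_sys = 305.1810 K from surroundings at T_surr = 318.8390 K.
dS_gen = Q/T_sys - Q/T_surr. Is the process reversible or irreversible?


dS_sys = 3657.2250/305.1810 = 11.9838 kJ/K
dS_surr = -3657.2250/318.8390 = -11.4704 kJ/K
dS_gen = 11.9838 - 11.4704 = 0.5133 kJ/K (irreversible)

dS_gen = 0.5133 kJ/K, irreversible


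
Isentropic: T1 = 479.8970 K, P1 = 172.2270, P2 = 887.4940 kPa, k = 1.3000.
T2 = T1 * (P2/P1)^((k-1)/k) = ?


(k-1)/k = 0.2308
(P2/P1)^exp = 1.4599
T2 = 479.8970 * 1.4599 = 700.6007 K

700.6007 K


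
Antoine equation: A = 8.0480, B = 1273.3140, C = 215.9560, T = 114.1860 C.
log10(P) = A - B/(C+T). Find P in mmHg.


C+T = 330.1420
B/(C+T) = 3.8569
log10(P) = 8.0480 - 3.8569 = 4.1911
P = 10^4.1911 = 15528.6016 mmHg

15528.6016 mmHg


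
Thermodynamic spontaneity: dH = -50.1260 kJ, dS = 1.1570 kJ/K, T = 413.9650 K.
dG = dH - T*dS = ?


T*dS = 413.9650 * 1.1570 = 478.9575 kJ
dG = -50.1260 - 478.9575 = -529.0835 kJ (spontaneous)

dG = -529.0835 kJ, spontaneous


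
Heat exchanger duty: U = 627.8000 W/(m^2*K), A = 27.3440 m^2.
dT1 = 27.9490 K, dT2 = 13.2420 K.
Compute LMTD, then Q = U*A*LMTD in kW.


LMTD = 19.6884 K
Q = 627.8000 * 27.3440 * 19.6884 = 337982.2760 W = 337.9823 kW

337.9823 kW


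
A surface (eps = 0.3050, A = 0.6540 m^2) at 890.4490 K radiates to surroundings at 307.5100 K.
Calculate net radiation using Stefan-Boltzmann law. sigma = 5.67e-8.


T^4 = 6.2869e+11
Tsurr^4 = 8.9420e+09
Q = 0.3050 * 5.67e-8 * 0.6540 * 6.1975e+11 = 7009.3120 W

7009.3120 W


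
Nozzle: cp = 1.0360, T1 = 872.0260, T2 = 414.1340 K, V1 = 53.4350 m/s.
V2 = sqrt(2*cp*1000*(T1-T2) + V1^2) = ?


dT = 457.8920 K
2*cp*1000*dT = 948752.2240
V1^2 = 2855.2992
V2 = sqrt(951607.5232) = 975.5037 m/s

975.5037 m/s


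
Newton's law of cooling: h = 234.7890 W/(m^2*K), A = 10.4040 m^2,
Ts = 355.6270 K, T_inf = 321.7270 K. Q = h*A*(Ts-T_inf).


dT = 33.9000 K
Q = 234.7890 * 10.4040 * 33.9000 = 82809.0472 W

82809.0472 W


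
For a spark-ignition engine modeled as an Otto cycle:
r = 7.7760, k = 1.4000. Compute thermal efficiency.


r^(k-1) = 2.2714
eta = 1 - 1/2.2714 = 0.5598 = 55.9752%

55.9752%


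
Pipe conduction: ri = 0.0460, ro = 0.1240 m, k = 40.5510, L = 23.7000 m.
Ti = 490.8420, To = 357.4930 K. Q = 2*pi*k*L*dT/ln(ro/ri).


dT = 133.3490 K
ln(ro/ri) = 0.9916
Q = 2*pi*40.5510*23.7000*133.3490 / 0.9916 = 812017.5868 W

812017.5868 W


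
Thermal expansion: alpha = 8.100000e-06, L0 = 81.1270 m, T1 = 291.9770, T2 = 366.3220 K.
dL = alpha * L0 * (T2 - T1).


dT = 74.3450 K
dL = 8.100000e-06 * 81.1270 * 74.3450 = 0.048854 m
L_final = 81.175854 m

dL = 0.048854 m
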